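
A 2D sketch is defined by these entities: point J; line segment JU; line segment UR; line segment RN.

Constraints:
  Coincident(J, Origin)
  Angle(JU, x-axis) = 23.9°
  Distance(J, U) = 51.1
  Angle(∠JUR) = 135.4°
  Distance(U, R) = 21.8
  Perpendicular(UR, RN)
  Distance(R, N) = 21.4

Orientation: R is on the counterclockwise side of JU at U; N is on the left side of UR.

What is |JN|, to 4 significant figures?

59.96

J is at the origin; JU runs at 23.9° with length 51.1, so U = 51.1·(cos 23.9°, sin 23.9°) = (46.72, 20.70). ∠JUR = 135.4°, so UR runs at 23.9° + (180° − 135.4°) = 68.50° from the x-axis; with |UR| = 21.8, R = U + 21.8·(cos 68.50°, sin 68.50°) = (54.71, 40.99). UR ⟂ RN; with |RN| = 21.4 on the left of UR, N = R + 21.4·(-0.9304, 0.3665) = (34.80, 48.83). Then |JN| = |N − J| = 59.96.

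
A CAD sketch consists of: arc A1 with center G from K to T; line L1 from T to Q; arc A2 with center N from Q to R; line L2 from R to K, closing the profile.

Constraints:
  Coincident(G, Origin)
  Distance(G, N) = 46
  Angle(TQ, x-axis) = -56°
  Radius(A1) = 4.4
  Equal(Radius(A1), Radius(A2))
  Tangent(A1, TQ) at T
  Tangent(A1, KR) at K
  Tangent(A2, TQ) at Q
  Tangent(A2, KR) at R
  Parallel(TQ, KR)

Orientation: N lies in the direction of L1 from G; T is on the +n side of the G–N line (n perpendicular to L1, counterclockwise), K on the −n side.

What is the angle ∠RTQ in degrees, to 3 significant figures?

10.8°

The slot axis is L1's direction at -56.0°, so u = (cos -56.0°, sin -56.0°) = (0.559, -0.829) and n = (−sin -56.0°, cos -56.0°) = (0.829, 0.559). G is at the origin and N lies 46.0 along u from G, so N = 46.0·u = (25.7, -38.1). Tangency of A1 to both parallel lines with radius 4.4 puts T and K at G ± 4.4·n: T = (3.65, 2.46), K = (-3.65, -2.46). Equal radii place Q and R the same way about N: Q = N + 4.4·n = (29.4, -35.7), R = N − 4.4·n = (22.1, -40.6). Then cos ∠RTQ = TR·TQ / (|TR||TQ|), giving 10.8°.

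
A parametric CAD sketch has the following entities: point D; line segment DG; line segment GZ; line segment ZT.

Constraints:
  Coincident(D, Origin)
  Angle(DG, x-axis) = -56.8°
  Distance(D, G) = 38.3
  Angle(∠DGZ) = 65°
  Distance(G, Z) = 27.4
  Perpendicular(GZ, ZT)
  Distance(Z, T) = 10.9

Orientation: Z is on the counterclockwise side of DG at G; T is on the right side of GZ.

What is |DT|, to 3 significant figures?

47.0

D is at the origin; DG runs at -56.8° with length 38.3, so G = 38.3·(cos -56.8°, sin -56.8°) = (21.0, -32.0). ∠DGZ = 65.0°, so GZ runs at -56.8° + (180° − 65.0°) = 58.2° from the x-axis; with |GZ| = 27.4, Z = G + 27.4·(cos 58.2°, sin 58.2°) = (35.4, -8.76). The perpendicularity gives ZT at right angles to GZ; with |ZT| = 10.9 on the right of GZ, T = Z + 10.9·(0.850, -0.527) = (44.7, -14.5). Then |DT| = |T − D| = 47.0.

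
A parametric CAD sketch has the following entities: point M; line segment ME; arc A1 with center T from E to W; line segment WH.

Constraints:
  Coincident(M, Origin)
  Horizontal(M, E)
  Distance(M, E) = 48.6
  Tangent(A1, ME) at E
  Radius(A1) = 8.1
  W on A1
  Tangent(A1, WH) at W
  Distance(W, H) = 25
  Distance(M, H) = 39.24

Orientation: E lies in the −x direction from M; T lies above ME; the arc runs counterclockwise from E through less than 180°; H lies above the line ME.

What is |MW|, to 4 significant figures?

41.73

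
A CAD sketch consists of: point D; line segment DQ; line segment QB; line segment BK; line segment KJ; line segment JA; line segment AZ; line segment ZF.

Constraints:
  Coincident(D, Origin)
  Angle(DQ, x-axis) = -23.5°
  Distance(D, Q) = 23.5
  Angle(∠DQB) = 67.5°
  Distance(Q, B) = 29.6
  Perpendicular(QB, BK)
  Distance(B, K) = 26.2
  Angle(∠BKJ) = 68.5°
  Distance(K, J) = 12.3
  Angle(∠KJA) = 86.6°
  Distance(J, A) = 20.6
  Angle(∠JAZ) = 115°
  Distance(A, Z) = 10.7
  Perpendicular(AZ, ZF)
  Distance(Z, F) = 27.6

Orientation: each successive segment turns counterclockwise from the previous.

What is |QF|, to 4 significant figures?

48.45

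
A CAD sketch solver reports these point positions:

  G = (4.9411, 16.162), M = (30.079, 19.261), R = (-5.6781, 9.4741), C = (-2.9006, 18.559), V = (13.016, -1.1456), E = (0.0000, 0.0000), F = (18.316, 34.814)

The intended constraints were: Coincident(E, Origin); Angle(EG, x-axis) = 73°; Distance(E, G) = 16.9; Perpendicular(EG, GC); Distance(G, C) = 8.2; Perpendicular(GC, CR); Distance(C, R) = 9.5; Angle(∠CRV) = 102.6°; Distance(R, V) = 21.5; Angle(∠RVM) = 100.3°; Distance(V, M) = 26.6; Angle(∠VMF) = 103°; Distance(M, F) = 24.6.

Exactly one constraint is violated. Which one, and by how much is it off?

Distance(M, F) = 24.6 — off by 5.10.

E = (0.00, 0.00) ✓; EG at 73.00° ✓; |EG| = 16.90 ✓; ∠(EG, GC) = 90.00° ✓; |GC| = 8.200 ✓; ∠(GC, CR) = 90.00° ✓; |CR| = 9.500 ✓; ∠CRV = 102.6° ✓; |RV| = 21.50 ✓; ∠RVM = 100.3° ✓; |VM| = 26.60 ✓; ∠VMF = 103.0° ✓; |MF| = 19.50 ✗.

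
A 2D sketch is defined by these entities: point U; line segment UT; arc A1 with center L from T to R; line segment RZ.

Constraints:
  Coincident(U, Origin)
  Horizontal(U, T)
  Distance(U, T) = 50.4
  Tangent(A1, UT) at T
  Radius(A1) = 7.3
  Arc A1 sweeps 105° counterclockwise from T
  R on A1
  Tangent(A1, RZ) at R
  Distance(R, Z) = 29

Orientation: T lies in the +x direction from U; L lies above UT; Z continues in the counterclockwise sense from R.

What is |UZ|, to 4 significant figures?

62.28

U is at the origin; U and T share the same y with |UT| = 50.4 and T on the +x side, so T = (50.40, 0.000). Since A1 is tangent to UT there, LT ⟂ UT, so L = T + (0, 7.3) = (50.40, 7.300). On A1, T sits at bearing -90° from L; a 105° counterclockwise sweep puts R at bearing 15°, so R = L + 7.3·(cos 15°, sin 15°) = (57.45, 9.189). A1 meets RZ tangentially, so LR is at right angles to RZ, so RZ runs along (−sin 15°, cos 15°); with |RZ| = 29.0, Z = (49.95, 37.20). Then |UZ| = |Z − U| = 62.28.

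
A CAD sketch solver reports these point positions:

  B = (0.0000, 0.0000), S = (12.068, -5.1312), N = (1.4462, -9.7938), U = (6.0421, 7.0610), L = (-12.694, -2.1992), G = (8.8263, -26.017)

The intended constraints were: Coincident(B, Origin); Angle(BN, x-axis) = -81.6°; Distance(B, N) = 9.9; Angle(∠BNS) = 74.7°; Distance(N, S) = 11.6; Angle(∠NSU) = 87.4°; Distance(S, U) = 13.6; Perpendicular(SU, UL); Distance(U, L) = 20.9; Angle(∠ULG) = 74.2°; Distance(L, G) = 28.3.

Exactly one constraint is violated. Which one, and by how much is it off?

Distance(L, G) = 28.3 — off by 3.80.

B = (0.00, 0.00) ✓; BN at -81.60° ✓; |BN| = 9.900 ✓; ∠BNS = 74.70° ✓; |NS| = 11.60 ✓; ∠NSU = 87.40° ✓; |SU| = 13.60 ✓; ∠(SU, UL) = 90.00° ✓; |UL| = 20.90 ✓; ∠ULG = 74.20° ✓; |LG| = 32.10 ✗.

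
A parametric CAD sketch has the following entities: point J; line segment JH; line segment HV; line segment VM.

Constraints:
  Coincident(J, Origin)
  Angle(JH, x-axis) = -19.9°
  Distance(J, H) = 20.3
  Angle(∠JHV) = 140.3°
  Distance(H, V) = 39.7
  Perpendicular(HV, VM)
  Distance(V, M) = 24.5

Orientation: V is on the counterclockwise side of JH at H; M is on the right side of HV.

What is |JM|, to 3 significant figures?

66.8

J is at the origin; JH runs at -19.9° with length 20.3, so H = 20.3·(cos -19.9°, sin -19.9°) = (19.1, -6.91). ∠JHV = 140.3°, so HV runs at -19.9° + (180° − 140.3°) = 19.8° from the x-axis; with |HV| = 39.7, V = H + 39.7·(cos 19.8°, sin 19.8°) = (56.4, 6.54). HV is perpendicular to VM; with |VM| = 24.5 on the right of HV, M = V + 24.5·(0.339, -0.941) = (64.7, -16.5). Then |JM| = |M − J| = 66.8.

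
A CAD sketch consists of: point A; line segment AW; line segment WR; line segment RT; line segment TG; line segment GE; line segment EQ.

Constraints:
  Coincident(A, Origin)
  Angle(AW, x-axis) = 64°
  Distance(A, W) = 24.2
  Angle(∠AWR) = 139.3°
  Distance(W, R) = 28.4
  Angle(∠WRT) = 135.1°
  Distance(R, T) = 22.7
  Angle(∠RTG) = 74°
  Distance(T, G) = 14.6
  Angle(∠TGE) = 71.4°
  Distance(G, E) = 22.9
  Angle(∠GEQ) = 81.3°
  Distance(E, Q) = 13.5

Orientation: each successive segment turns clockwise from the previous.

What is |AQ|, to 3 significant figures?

61.4

A is at the origin; AW runs at 64.0° with length 24.2, so W = (10.6, 21.8). ∠AWR = 139.3° gives WR at 23.3° from the x-axis; with |WR| = 28.4, R = (36.7, 33.0). ∠WRT = 135.1° gives RT at -21.6° from the x-axis; with |RT| = 22.7, T = (57.8, 24.6). ∠RTG = 74.0° gives TG at -128° from the x-axis; with |TG| = 14.6, G = (48.9, 13.1). ∠TGE = 71.4° gives GE at 124° from the x-axis; with |GE| = 22.9, E = (36.2, 32.1). ∠GEQ = 81.3° gives EQ at 25.1° from the x-axis; with |EQ| = 13.5, Q = (48.4, 37.8). Then |AQ| = |Q − A| = 61.4.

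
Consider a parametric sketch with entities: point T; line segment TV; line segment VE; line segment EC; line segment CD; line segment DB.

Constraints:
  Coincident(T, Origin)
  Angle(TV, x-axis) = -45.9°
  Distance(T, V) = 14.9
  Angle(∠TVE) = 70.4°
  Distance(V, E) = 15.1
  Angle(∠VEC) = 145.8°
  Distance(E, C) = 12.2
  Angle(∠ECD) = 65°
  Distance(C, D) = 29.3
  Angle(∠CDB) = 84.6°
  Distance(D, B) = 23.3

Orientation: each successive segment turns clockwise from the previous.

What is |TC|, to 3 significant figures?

21.4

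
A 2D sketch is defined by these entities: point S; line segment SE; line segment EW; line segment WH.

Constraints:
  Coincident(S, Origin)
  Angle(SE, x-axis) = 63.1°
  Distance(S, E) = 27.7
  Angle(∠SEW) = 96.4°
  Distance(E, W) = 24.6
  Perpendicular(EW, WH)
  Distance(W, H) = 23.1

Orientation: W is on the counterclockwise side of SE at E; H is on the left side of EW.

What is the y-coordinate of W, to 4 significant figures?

38.21

S is at the origin; SE runs at 63.1° with length 27.7, so E = 27.7·(cos 63.1°, sin 63.1°) = (12.53, 24.70). ∠SEW = 96.4°, so EW runs at 63.1° + (180° − 96.4°) = 146.7° from the x-axis; with |EW| = 24.6, W = E + 24.6·(cos 146.7°, sin 146.7°) = (-8.028, 38.21). So W.y = 38.21.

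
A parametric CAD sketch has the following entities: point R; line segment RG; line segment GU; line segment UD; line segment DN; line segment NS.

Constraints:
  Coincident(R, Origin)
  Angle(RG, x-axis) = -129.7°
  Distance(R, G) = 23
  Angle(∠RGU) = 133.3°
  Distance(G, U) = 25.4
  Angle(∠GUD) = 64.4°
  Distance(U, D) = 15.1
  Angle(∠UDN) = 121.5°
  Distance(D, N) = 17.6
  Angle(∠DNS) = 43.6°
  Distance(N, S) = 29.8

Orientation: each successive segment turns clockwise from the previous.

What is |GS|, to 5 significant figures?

21.948

R is at the origin; RG runs at -129.7° with length 23.0, so G = (-14.692, -17.696). ∠RGU = 133.3° gives GU at -176.40° from the x-axis; with |GU| = 25.4, U = (-40.042, -19.291). ∠GUD = 64.4° gives UD at 68.000° from the x-axis; with |UD| = 15.1, D = (-34.385, -5.2906). ∠UDN = 121.5° gives DN at 9.5000° from the x-axis; with |DN| = 17.6, N = (-17.026, -2.3858). ∠DNS = 43.6° gives NS at -126.90° from the x-axis; with |NS| = 29.8, S = (-34.919, -26.216). Then |GS| = |S − G| = 21.948.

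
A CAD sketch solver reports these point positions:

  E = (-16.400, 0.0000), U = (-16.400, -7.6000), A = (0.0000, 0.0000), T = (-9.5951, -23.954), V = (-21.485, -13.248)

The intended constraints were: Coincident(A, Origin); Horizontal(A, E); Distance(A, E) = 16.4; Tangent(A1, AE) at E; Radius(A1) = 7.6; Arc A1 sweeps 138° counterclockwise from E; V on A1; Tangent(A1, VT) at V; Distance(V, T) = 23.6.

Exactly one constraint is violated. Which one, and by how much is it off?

Distance(V, T) = 23.6 — off by 7.60.

A = (0.00, 0.00) ✓; A.y = 0.00, E.y = 0.00 ✓; |AE| = 16.40 ✓; ∠(UE, EA) = 90.00° ✓; |UE| = 7.600 ✓; bearing(U→V) − bearing(U→E) = 138.0° ✓; |UV| = 7.600 ✓; ∠(UV, VT) = 90.00° ✓; |VT| = 16.00 ✗.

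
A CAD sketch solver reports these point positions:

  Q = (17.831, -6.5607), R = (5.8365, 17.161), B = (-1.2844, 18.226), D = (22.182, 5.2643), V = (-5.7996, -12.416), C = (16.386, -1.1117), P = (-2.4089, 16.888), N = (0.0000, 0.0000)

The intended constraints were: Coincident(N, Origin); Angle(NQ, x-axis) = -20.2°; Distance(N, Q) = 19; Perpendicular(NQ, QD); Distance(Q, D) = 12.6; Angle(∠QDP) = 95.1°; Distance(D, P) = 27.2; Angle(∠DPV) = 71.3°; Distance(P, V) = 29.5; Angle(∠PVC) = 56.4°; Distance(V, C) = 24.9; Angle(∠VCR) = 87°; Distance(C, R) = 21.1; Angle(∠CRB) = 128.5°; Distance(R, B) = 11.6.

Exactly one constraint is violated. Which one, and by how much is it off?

Distance(R, B) = 11.6 — off by 4.40.

N = (0.00, 0.00) ✓; NQ at -20.20° ✓; |NQ| = 19.00 ✓; ∠(NQ, QD) = 90.00° ✓; |QD| = 12.60 ✓; ∠QDP = 95.10° ✓; |DP| = 27.20 ✓; ∠DPV = 71.30° ✓; |PV| = 29.50 ✓; ∠PVC = 56.40° ✓; |VC| = 24.90 ✓; ∠VCR = 87.00° ✓; |CR| = 21.10 ✓; ∠CRB = 128.5° ✓; |RB| = 7.200 ✗.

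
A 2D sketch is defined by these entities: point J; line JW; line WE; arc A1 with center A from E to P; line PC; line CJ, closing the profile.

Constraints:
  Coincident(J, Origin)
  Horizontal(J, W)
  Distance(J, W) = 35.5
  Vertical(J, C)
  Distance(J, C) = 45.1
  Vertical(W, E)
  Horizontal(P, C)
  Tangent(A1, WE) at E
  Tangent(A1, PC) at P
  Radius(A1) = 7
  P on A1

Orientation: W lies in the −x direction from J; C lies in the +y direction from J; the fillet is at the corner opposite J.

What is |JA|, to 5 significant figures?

47.580

JC is vertical with |JC| = 45.1 and C on the +y side, so C = (0.0000, 45.100). The virtual corner opposite J is at (-35.500, 45.100). The tangent condition forces AE to be normal to WE and since A1 is tangent to PC there, AP ⟂ PC, with radius 7.0, so the center A sits 7.0 in from both sides at A = (-28.500, 38.100). Then |JA| = |A − J| = 47.580.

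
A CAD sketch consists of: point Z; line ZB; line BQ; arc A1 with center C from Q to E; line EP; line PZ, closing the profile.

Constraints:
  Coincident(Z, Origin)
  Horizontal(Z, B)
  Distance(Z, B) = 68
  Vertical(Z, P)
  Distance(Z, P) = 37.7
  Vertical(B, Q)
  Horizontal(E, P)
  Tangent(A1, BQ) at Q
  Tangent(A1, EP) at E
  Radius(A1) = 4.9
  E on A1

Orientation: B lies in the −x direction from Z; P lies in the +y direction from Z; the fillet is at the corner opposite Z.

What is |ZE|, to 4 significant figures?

73.50

Z is at the origin; Z and B share the same y with |ZB| = 68.0 and B on the −x side, so B = (-68.00, 0.000). Z and P share the same x with |ZP| = 37.7 and P on the +y side, so P = (0.000, 37.70). The virtual corner opposite Z is at (-68.00, 37.70). Since A1 is tangent to BQ there, CQ ⟂ BQ and since A1 is tangent to EP there, CE ⟂ EP, with radius 4.9, so the center C sits 4.9 in from both sides at C = (-63.10, 32.80). That places the tangent points at Q = (-68.00, 32.80) on BQ and E = (-63.10, 37.70) on EP. Then |ZE| = |E − Z| = 73.50.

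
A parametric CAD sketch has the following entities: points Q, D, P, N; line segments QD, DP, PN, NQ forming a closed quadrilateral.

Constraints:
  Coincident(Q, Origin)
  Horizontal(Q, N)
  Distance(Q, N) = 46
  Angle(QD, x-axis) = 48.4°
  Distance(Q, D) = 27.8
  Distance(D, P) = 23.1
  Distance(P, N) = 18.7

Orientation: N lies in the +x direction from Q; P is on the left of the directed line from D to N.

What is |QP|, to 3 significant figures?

45.2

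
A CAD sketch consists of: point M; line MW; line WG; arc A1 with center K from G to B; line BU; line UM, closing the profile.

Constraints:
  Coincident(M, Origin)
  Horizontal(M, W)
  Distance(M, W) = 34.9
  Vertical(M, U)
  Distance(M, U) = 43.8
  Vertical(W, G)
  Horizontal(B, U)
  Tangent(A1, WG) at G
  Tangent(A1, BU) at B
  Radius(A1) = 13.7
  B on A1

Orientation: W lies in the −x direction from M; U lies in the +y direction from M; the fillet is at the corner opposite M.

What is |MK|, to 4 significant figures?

36.82

MU is vertical with |MU| = 43.8 and U on the +y side, so U = (0.000, 43.80). The virtual corner opposite M is at (-34.90, 43.80). Since A1 is tangent to WG there, KG ⟂ WG and tangency of A1 to BU means the radius KB is perpendicular to BU, with radius 13.7, so the center K sits 13.7 in from both sides at K = (-21.20, 30.10). Then |MK| = |K − M| = 36.82.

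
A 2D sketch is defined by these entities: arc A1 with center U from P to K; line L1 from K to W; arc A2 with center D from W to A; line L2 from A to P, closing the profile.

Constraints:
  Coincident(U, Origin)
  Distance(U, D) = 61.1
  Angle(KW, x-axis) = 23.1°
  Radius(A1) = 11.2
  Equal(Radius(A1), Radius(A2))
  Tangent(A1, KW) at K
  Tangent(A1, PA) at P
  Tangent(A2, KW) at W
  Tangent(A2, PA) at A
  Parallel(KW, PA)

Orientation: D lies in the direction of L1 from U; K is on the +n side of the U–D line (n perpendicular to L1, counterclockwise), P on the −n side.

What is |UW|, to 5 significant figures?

62.118

The slot axis is L1's direction at 23.1°, so u = (cos 23.1°, sin 23.1°) = (0.91982, 0.39234) and n = (−sin 23.1°, cos 23.1°) = (-0.39234, 0.91982). U is at the origin and D lies 61.1 along u from U, so D = 61.1·u = (56.201, 23.972). Tangency of A1 to both parallel lines with radius 11.2 puts K and P at U ± 11.2·n: K = (-4.3942, 10.302), P = (4.3942, -10.302). Equal radii place W and A the same way about D: W = D + 11.2·n = (51.807, 34.274), A = D − 11.2·n = (60.595, 13.670). Then |UW| = |W − U| = 62.118.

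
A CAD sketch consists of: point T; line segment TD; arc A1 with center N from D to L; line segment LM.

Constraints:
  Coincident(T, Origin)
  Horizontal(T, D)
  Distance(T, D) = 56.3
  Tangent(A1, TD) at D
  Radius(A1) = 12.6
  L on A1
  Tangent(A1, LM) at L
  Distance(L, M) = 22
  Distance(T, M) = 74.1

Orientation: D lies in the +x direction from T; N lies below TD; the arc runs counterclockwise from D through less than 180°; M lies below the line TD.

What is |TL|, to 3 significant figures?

52.8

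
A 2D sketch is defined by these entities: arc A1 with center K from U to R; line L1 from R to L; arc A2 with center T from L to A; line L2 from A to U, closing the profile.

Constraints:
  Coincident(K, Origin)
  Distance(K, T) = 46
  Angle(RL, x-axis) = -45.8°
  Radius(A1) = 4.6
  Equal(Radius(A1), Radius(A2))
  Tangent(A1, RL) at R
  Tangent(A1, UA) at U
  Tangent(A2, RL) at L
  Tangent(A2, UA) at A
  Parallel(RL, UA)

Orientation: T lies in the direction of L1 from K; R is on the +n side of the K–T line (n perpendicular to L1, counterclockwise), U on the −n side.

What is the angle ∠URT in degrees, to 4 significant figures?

84.29°

K is at the origin and T lies 46.0 along u from K, so T = 46.0·u = (32.07, -32.98). Tangency of A1 to both parallel lines with radius 4.6 puts R and U at K ± 4.6·n: R = (3.298, 3.207), U = (-3.298, -3.207). Then cos ∠URT = RU·RT / (|RU||RT|), giving 84.29°.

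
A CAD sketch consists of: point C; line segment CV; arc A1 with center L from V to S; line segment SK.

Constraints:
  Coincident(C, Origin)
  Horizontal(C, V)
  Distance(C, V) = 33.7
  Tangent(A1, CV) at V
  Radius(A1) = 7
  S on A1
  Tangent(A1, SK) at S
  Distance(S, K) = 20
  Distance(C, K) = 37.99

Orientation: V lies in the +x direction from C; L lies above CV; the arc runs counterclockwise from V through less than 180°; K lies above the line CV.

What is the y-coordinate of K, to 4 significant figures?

27.01

Checks: |LS| = 7.000 ✓; ∠(LS, SK) = 90.00° ✓; |SK| = 20.00 ✓; |CK| = 37.99 ✓.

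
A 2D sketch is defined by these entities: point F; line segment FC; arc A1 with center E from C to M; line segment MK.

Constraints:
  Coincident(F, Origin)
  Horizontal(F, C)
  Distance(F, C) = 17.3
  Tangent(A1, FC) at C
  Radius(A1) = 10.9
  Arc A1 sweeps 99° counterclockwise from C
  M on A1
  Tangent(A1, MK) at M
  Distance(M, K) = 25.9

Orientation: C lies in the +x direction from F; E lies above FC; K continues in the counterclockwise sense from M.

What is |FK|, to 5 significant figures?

45.110

F is at the origin; FC is horizontal with |FC| = 17.3 and C on the +x side, so C = (17.300, 0.0000). The tangent condition forces EC to be normal to FC, so E = C + (0, 10.9) = (17.300, 10.900). On A1, C sits at bearing -90° from E; a 99° counterclockwise sweep puts M at bearing 9°, so M = E + 10.9·(cos 9°, sin 9°) = (28.066, 12.605). The tangent condition forces EM to be normal to MK, so MK runs along (−sin 9°, cos 9°); with |MK| = 25.9, K = (24.014, 38.186). Then |FK| = |K − F| = 45.110.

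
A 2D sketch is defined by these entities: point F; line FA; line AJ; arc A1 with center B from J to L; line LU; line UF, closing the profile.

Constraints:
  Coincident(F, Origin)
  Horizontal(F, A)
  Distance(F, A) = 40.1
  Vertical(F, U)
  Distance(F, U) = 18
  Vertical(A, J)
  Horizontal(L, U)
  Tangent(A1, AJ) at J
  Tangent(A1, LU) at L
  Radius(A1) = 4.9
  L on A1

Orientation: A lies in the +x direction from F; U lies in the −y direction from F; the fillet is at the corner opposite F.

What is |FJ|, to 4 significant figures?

42.19

The virtual corner opposite F is at (40.10, -18.00). Since A1 is tangent to AJ there, BJ ⟂ AJ and tangency of A1 to LU means the radius BL is perpendicular to LU, with radius 4.9, so the center B sits 4.9 in from both sides at B = (35.20, -13.10). That places the tangent points at J = (40.10, -13.10) on AJ and L = (35.20, -18.00) on LU. Then |FJ| = |J − F| = 42.19.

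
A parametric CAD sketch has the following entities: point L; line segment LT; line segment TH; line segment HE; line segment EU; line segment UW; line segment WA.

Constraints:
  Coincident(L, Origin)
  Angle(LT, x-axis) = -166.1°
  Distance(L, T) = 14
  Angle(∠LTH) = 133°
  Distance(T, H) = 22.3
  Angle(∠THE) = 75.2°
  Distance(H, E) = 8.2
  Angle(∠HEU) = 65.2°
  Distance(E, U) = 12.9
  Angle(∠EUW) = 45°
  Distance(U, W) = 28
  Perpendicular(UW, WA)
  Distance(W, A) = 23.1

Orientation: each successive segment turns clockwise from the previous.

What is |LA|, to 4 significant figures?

50.82

∠EUW = 45.0° gives UW at 152.3° from the x-axis; with |UW| = 28.0, W = (-47.14, 15.01). UW is perpendicular to WA, so WA runs at 62.30°; with |WA| = 23.1, A = (-36.40, 35.46). Then |LA| = |A − L| = 50.82.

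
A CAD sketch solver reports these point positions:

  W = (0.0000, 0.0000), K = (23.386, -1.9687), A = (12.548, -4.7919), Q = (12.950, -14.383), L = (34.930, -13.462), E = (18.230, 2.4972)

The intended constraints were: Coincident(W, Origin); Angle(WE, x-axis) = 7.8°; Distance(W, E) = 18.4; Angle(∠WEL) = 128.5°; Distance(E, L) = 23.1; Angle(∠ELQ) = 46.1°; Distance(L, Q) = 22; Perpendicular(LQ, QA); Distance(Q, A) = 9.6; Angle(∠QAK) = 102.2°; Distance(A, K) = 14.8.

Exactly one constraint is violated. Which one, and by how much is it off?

Distance(A, K) = 14.8 — off by 3.60.

W = (0.00, 0.00) ✓; WE at 7.800° ✓; |WE| = 18.40 ✓; ∠WEL = 128.5° ✓; |EL| = 23.10 ✓; ∠ELQ = 46.10° ✓; |LQ| = 22.00 ✓; ∠(LQ, QA) = 90.00° ✓; |QA| = 9.600 ✓; ∠QAK = 102.2° ✓; |AK| = 11.20 ✗.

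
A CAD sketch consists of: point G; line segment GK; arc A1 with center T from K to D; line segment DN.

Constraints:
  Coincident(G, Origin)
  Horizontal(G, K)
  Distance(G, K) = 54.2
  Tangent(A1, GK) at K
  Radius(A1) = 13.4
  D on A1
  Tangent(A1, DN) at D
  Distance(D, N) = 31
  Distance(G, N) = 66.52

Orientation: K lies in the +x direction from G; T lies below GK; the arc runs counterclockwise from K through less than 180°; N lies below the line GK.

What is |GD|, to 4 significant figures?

44.17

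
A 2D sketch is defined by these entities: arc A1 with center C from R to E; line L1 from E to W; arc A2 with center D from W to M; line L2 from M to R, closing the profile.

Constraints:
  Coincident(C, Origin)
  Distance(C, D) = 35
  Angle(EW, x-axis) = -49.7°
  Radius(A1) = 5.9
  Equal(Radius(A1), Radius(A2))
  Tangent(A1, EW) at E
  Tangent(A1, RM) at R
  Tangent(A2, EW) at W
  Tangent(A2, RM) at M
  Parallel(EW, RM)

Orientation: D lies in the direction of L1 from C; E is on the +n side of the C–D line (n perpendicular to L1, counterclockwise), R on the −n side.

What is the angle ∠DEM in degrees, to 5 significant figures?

9.0627°

The slot axis is L1's direction at -49.7°, so u = (cos -49.7°, sin -49.7°) = (0.64679, -0.76267) and n = (−sin -49.7°, cos -49.7°) = (0.76267, 0.64679). C is at the origin and D lies 35.0 along u from C, so D = 35.0·u = (22.638, -26.693). Tangency of A1 to both parallel lines with radius 5.9 puts E and R at C ± 5.9·n: E = (4.4997, 3.8161), R = (-4.4997, -3.8161). Equal radii place W and M the same way about D: W = D + 5.9·n = (27.137, -22.877), M = D − 5.9·n = (18.138, -30.509). Then cos ∠DEM = ED·EM / (|ED||EM|), giving 9.0627°.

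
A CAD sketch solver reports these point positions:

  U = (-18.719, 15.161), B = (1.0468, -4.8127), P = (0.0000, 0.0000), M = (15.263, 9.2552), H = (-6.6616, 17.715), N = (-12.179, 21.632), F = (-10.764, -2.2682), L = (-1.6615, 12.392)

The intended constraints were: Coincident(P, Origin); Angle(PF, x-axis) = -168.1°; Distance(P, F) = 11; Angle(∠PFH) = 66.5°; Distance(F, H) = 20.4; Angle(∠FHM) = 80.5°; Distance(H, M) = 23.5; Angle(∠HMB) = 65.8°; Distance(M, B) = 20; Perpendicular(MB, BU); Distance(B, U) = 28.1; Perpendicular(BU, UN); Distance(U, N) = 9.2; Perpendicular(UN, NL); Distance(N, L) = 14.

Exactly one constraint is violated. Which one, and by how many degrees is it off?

Perpendicular(UN, NL) — off by 4.00°.

P = (0.00, 0.00) ✓; PF at -168.1° ✓; |PF| = 11.00 ✓; ∠PFH = 66.50° ✓; |FH| = 20.40 ✓; ∠FHM = 80.50° ✓; |HM| = 23.50 ✓; ∠HMB = 65.80° ✓; |MB| = 20.00 ✓; ∠(MB, BU) = 90.00° ✓; |BU| = 28.10 ✓; ∠(BU, UN) = 90.00° ✓; |UN| = 9.200 ✓; ∠(UN, NL) = 86.00° ✗; |NL| = 14.00 ✓.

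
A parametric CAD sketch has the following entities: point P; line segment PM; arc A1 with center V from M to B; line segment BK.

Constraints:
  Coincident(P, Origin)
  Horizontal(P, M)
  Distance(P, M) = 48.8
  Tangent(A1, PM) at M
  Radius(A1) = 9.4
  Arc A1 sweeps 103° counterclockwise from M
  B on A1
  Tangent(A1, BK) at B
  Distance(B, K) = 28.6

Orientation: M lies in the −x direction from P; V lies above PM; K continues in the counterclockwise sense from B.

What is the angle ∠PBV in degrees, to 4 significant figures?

150.8°

Since A1 is tangent to PM there, VM ⟂ PM, so V = M + (0, 9.4) = (-48.80, 9.400). On A1, M sits at bearing -90° from V; a 103° counterclockwise sweep puts B at bearing 13°, so B = V + 9.4·(cos 13°, sin 13°) = (-39.64, 11.51). Then cos ∠PBV = BP·BV / (|BP||BV|), giving 150.8°.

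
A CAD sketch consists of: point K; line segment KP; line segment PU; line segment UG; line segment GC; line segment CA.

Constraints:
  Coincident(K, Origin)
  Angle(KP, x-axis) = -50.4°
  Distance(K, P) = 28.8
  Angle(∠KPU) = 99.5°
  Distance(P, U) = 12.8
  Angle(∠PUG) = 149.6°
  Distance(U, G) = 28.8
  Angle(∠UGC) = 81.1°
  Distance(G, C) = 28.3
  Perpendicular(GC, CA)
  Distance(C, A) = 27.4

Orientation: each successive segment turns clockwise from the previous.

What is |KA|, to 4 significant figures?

9.844

K is at the origin; KP runs at -50.4° with length 28.8, so P = (18.36, -22.19). ∠KPU = 99.5° gives PU at -130.9° from the x-axis; with |PU| = 12.8, U = (9.977, -31.87). ∠PUG = 149.6° gives UG at -161.3° from the x-axis; with |UG| = 28.8, G = (-17.30, -41.10). ∠UGC = 81.1° gives GC at 99.80° from the x-axis; with |GC| = 28.3, C = (-22.12, -13.21). GC ⟂ CA, so CA runs at 9.800°; with |CA| = 27.4, A = (4.881, -8.549). Then |KA| = |A − K| = 9.844.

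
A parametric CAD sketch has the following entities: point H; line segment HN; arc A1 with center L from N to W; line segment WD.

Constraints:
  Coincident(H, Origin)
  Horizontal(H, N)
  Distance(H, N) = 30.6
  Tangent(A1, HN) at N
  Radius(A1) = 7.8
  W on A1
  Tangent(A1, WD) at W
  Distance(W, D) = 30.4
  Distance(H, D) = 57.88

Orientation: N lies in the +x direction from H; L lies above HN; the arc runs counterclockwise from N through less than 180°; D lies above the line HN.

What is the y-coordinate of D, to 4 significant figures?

35.16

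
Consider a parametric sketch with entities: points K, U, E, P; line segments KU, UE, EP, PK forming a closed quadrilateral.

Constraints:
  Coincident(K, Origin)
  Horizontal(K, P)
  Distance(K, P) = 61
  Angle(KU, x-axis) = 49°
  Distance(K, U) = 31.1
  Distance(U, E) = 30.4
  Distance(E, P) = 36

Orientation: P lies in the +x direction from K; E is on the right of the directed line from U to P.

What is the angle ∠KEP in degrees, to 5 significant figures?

155.41°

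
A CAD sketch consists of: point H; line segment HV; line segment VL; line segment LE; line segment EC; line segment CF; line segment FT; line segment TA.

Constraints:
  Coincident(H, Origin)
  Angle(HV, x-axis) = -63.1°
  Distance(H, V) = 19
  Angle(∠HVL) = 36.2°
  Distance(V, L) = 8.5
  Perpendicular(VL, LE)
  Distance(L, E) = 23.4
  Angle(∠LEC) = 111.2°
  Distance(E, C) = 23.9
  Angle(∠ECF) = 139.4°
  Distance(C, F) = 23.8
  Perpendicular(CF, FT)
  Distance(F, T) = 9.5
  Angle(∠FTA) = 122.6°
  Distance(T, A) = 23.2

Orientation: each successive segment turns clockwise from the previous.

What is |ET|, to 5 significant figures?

42.381

H is at the origin; HV runs at -63.1° with length 19.0, so V = (8.5963, -16.944). ∠HVL = 36.2° gives VL at 153.10° from the x-axis; with |VL| = 8.5, L = (1.0160, -13.098). VL ⟂ LE, so LE runs at 63.100°; with |LE| = 23.4, E = (11.603, 7.7696). ∠LEC = 111.2° gives EC at -5.7000° from the x-axis; with |EC| = 23.9, C = (35.385, 5.3959). ∠ECF = 139.4° gives CF at -46.300° from the x-axis; with |CF| = 23.8, F = (51.828, -11.811). The perpendicularity gives FT at right angles to CF, so FT runs at -136.30°; with |FT| = 9.5, T = (44.960, -18.374). Then |ET| = |T − E| = 42.381.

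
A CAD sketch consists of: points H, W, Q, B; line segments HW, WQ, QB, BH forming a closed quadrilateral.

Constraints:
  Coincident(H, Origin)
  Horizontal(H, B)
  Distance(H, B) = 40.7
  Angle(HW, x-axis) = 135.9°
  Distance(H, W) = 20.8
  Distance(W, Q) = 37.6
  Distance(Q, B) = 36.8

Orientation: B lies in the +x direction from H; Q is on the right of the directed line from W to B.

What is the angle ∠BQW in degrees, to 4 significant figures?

101.2°

H is at the origin; H and B share the same y with |HB| = 40.7 and B in +x, so B = (40.7, 0). HW runs at 135.9° with |HW| = 20.8, so W = (-14.94, 14.47). Q is determined by |WQ| = 37.6 and |QB| = 36.8 together: it lies at the intersection of circle(W, 37.6) and circle(B, 36.8). With |WB| = 57.49, the foot of the radical line on WB is 29.26 from W and the perpendicular offset is √(37.6² − 29.26²) = 23.61. Taking the right-of-WB solution: Q = (7.438, -15.74).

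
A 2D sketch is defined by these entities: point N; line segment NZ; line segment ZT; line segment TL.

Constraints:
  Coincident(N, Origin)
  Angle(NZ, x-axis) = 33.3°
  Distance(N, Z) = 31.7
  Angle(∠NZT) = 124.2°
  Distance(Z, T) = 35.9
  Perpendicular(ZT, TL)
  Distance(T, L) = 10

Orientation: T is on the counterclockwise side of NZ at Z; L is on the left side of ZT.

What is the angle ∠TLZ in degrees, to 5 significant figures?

74.435°

N is at the origin; NZ runs at 33.3° with length 31.7, so Z = 31.7·(cos 33.3°, sin 33.3°) = (26.495, 17.404). ∠NZT = 124.2°, so ZT runs at 33.3° + (180° − 124.2°) = 89.100° from the x-axis; with |ZT| = 35.9, T = Z + 35.9·(cos 89.100°, sin 89.100°) = (27.059, 53.300). ZT is perpendicular to TL; with |TL| = 10.0 on the left of ZT, L = T + 10.0·(-0.99988, 0.015707) = (17.060, 53.457). Then cos ∠TLZ = LT·LZ / (|LT||LZ|), giving 74.435°.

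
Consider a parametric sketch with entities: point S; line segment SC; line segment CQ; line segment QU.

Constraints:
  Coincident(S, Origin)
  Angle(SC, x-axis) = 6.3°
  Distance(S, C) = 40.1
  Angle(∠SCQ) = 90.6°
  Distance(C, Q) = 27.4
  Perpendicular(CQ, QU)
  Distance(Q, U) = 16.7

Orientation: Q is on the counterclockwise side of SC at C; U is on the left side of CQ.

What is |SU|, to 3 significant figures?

36.4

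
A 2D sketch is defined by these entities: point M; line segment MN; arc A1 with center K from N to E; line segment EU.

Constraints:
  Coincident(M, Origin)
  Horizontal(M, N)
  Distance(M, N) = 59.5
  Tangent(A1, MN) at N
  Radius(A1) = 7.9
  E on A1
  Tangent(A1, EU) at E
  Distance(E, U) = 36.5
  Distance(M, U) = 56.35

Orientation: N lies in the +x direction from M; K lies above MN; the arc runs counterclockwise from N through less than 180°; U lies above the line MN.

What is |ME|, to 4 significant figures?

66.56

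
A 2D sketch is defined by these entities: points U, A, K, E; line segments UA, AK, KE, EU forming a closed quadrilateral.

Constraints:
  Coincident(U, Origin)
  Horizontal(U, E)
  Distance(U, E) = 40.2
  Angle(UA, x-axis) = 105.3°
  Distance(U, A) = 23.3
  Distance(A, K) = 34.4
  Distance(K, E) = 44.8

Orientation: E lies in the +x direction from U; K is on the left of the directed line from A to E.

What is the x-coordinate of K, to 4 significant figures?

22.69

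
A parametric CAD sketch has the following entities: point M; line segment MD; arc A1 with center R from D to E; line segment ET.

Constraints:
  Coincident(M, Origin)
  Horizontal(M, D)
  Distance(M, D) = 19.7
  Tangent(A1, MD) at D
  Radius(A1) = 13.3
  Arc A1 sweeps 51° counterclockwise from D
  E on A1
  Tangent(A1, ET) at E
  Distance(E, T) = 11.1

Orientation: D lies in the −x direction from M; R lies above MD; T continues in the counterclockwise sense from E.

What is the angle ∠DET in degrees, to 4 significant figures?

154.5°

M is at the origin; M and D share the same y with |MD| = 19.7 and D on the −x side, so D = (-19.70, 0.000). Tangency of A1 to MD means the radius RD is perpendicular to MD, so R = D + (0, 13.3) = (-19.70, 13.30). On A1, D sits at bearing -90° from R; a 51° counterclockwise sweep puts E at bearing -39°, so E = R + 13.3·(cos -39°, sin -39°) = (-9.364, 4.930). Since A1 is tangent to ET there, RE ⟂ ET, so ET runs along (−sin -39°, cos -39°); with |ET| = 11.1, T = (-2.379, 13.56). Then cos ∠DET = ED·ET / (|ED||ET|), giving 154.5°.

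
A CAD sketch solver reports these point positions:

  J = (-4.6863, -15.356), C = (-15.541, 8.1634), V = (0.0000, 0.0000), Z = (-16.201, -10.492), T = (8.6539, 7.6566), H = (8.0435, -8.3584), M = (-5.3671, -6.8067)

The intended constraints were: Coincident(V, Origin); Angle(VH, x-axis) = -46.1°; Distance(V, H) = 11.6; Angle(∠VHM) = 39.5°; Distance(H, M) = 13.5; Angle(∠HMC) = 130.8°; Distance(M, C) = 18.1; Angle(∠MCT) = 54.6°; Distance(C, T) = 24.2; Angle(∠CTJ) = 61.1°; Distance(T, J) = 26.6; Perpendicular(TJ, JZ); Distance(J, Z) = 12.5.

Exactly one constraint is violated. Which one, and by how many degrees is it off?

Perpendicular(TJ, JZ) — off by 7.20°.

V = (0.00, 0.00) ✓; VH at -46.10° ✓; |VH| = 11.60 ✓; ∠VHM = 39.50° ✓; |HM| = 13.50 ✓; ∠HMC = 130.8° ✓; |MC| = 18.10 ✓; ∠MCT = 54.60° ✓; |CT| = 24.20 ✓; ∠CTJ = 61.10° ✓; |TJ| = 26.60 ✓; ∠(TJ, JZ) = 82.80° ✗; |JZ| = 12.50 ✓.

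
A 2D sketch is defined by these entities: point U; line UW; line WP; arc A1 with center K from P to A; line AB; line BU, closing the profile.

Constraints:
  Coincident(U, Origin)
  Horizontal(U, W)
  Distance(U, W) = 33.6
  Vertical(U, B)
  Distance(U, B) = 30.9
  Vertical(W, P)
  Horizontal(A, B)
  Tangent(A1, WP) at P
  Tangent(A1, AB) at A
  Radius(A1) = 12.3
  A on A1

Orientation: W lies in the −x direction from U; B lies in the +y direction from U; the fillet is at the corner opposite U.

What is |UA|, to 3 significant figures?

37.5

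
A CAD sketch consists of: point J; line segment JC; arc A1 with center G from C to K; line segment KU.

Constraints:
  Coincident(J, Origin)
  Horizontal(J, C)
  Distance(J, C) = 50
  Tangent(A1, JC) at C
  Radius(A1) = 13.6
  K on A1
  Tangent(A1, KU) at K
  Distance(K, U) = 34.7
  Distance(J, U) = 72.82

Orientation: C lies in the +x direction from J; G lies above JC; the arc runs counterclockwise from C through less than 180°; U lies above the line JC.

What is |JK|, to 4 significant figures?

65.40

J is at the origin; J and C share the same y with |JC| = 50.0 and C on the +x side, so C = (50.00, 0.000). A1 meets JC tangentially, so GC is at right angles to JC, so G = C + (0, 13.6) = (50.00, 13.60). Since GK ⟂ KU (tangency), |GU| = √(13.6² + 34.7²) = 37.27 regardless of where K sits on A1. So U lies on both circle(J, 72.82) and circle(G, 37.27); the above-JC intersection is U = (52.17, 50.81). K is the foot of the tangent from U: K = (62.93, 17.82).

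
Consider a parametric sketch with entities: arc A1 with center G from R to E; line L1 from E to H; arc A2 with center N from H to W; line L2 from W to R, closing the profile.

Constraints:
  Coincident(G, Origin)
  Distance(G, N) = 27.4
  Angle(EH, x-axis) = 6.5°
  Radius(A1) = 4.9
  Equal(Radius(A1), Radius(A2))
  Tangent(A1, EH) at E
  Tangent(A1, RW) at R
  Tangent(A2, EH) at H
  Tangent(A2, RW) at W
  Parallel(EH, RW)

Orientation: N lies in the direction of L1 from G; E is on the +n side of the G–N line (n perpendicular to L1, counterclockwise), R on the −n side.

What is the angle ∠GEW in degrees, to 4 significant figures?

70.32°

The slot axis is L1's direction at 6.5°, so u = (cos 6.5°, sin 6.5°) = (0.9936, 0.1132) and n = (−sin 6.5°, cos 6.5°) = (-0.1132, 0.9936). G is at the origin and N lies 27.4 along u from G, so N = 27.4·u = (27.22, 3.102). Tangency of A1 to both parallel lines with radius 4.9 puts E and R at G ± 4.9·n: E = (-0.5547, 4.869), R = (0.5547, -4.869). Equal radii place H and W the same way about N: H = N + 4.9·n = (26.67, 7.970), W = N − 4.9·n = (27.78, -1.767). Then cos ∠GEW = EG·EW / (|EG||EW|), giving 70.32°.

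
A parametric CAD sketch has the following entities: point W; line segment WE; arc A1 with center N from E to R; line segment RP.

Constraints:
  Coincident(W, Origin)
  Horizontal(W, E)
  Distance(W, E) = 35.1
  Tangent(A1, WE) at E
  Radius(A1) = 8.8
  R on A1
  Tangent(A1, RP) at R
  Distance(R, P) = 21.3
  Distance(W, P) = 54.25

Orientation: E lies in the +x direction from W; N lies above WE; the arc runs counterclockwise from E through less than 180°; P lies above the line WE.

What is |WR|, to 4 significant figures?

44.60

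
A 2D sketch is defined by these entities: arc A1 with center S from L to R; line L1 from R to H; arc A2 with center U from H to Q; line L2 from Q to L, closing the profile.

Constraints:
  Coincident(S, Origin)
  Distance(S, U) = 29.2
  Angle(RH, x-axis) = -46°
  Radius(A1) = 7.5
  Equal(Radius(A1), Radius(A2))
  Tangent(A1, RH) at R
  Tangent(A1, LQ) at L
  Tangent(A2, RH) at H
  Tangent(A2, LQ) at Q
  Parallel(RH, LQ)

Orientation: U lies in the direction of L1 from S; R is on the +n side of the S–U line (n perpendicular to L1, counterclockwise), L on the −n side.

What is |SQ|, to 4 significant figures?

30.15

Tangency of A1 to both parallel lines with radius 7.5 puts R and L at S ± 7.5·n: R = (5.395, 5.210), L = (-5.395, -5.210). Equal radii place H and Q the same way about U: H = U + 7.5·n = (25.68, -15.79), Q = U − 7.5·n = (14.89, -26.21). Then |SQ| = |Q − S| = 30.15.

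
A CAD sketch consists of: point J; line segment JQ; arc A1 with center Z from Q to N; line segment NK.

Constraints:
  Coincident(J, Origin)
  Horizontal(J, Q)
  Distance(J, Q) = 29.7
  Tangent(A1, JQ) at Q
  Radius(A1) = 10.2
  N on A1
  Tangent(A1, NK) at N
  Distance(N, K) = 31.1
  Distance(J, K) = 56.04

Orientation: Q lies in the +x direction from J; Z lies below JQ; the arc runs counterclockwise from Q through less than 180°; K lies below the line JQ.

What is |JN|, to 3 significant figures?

26.0

J is at the origin; JQ is horizontal with |JQ| = 29.7 and Q on the +x side, so Q = (29.7, 0.00). Since A1 is tangent to JQ there, ZQ ⟂ JQ, so Z = Q + (0, -10.2) = (29.7, -10.2). Since ZN ⟂ NK (tangency), |ZK| = √(10.2² + 31.1²) = 32.7 regardless of where N sits on A1. So K lies on both circle(J, 56.04) and circle(Z, 32.7); the below-JQ intersection is K = (37.0, -42.1). N is the foot of the tangent from K: N = (21.0, -15.5).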